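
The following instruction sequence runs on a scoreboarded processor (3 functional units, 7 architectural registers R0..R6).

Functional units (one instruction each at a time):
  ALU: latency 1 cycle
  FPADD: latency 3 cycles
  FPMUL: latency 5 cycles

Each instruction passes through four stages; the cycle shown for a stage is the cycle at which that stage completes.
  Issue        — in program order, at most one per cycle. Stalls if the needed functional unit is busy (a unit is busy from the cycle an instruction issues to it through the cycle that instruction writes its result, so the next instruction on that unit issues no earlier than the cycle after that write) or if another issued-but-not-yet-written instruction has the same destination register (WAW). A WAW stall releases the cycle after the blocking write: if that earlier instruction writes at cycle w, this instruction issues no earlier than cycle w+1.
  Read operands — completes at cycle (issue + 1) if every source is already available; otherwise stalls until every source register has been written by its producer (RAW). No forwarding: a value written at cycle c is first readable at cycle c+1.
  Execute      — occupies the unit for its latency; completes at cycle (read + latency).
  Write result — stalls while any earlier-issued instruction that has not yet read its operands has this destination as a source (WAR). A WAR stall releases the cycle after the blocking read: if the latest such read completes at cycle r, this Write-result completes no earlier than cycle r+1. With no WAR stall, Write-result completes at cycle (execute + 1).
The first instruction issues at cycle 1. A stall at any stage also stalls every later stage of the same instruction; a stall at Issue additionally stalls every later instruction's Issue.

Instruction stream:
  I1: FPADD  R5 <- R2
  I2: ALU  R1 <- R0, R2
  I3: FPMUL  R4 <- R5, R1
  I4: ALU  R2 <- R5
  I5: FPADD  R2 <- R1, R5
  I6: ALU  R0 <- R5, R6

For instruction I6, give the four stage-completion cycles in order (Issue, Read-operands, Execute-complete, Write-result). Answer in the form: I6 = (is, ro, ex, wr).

cycle 1: I1 dispatched to FPADD
cycle 2: I1 operands ready · I2 dispatched to ALU
cycle 3: I2 operands ready · I3 dispatched to FPMUL
cycle 4: I2 complete
cycle 5: I1 complete · R1←I2
cycle 6: R5←I1 · I4 dispatched to ALU
cycle 7: I3 operands ready · I4 operands ready
cycle 8: I4 complete
cycle 9: R2←I4
cycle 10: I5 dispatched to FPADD
cycle 11: I5 operands ready · I6 dispatched to ALU
cycle 12: I3 complete · I6 operands ready
cycle 13: R4←I3 · I6 complete
cycle 14: I5 complete · R0←I6
cycle 15: R2←I5

I6 = (11, 12, 13, 14)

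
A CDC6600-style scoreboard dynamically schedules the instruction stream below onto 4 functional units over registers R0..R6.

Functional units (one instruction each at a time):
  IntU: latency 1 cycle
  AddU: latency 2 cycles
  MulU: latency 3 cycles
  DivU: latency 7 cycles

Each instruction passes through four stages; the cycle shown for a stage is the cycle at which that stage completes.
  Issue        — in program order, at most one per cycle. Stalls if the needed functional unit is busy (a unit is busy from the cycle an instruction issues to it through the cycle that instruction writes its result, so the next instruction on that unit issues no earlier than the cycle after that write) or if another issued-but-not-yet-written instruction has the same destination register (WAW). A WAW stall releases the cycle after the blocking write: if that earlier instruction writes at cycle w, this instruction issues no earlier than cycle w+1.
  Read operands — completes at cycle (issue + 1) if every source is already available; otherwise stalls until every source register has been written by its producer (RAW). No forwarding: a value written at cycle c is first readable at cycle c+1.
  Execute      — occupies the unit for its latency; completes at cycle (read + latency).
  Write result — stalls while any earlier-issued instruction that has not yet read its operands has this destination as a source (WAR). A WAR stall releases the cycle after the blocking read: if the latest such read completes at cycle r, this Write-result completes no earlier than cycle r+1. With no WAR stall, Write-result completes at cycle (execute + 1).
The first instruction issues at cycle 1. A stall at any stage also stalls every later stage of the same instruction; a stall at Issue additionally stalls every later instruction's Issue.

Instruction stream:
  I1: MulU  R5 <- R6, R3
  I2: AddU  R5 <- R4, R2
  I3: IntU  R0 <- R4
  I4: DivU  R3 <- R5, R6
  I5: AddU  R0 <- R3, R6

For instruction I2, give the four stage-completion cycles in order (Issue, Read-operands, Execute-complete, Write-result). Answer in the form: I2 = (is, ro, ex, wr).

I2 = (7, 8, 10, 11)

cycle 1: issue I1 (MulU)
cycle 2: I1 read-ops
cycle 5: I1 finished on MulU
cycle 6: I1→R5
cycle 7: issue I2 (AddU)
cycle 8: I2 read-ops, issue I3 (IntU)
cycle 9: I3 read-ops, issue I4 (DivU)
cycle 10: I2 finished on AddU, I3 finished on IntU
cycle 11: I2→R5, I3→R0
cycle 12: I4 read-ops, issue I5 (AddU)
cycle 19: I4 finished on DivU
cycle 20: I4→R3
cycle 21: I5 read-ops
cycle 23: I5 finished on AddU
cycle 24: I5→R0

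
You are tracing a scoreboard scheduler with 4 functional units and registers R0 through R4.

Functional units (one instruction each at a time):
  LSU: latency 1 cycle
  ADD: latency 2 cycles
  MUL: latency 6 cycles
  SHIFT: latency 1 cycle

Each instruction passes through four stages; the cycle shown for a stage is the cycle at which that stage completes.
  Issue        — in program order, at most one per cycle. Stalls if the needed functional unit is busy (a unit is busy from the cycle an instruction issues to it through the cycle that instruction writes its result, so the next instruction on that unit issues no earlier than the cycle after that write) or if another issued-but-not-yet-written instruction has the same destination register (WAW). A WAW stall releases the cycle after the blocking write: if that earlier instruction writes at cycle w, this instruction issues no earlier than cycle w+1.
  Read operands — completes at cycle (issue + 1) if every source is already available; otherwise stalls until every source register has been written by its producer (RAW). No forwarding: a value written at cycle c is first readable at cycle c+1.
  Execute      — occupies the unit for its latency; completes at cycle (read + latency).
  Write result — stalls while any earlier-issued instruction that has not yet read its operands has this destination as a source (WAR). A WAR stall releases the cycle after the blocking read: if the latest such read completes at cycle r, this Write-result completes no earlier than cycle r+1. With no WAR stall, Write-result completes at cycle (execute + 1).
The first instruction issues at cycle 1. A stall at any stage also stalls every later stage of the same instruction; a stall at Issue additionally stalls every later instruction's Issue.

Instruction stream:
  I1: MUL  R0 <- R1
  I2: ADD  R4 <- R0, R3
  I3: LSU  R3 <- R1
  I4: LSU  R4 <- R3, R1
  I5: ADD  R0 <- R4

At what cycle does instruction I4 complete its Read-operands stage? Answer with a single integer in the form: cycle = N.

1) issue 1, read 2, done 8, write 9
2) issue 2, read 10, done 12, write 13  <RAW R0: wait I1 write@9>
3) issue 3, read 4, done 5, write 11  <WAR R3: wait I2 read@10>
4) issue 14, read 15, done 16, write 17  <WAW R4: wait I2 write@13>
5) issue 15, read 18, done 20, write 21  <RAW R4: wait I4 write@17>

cycle = 15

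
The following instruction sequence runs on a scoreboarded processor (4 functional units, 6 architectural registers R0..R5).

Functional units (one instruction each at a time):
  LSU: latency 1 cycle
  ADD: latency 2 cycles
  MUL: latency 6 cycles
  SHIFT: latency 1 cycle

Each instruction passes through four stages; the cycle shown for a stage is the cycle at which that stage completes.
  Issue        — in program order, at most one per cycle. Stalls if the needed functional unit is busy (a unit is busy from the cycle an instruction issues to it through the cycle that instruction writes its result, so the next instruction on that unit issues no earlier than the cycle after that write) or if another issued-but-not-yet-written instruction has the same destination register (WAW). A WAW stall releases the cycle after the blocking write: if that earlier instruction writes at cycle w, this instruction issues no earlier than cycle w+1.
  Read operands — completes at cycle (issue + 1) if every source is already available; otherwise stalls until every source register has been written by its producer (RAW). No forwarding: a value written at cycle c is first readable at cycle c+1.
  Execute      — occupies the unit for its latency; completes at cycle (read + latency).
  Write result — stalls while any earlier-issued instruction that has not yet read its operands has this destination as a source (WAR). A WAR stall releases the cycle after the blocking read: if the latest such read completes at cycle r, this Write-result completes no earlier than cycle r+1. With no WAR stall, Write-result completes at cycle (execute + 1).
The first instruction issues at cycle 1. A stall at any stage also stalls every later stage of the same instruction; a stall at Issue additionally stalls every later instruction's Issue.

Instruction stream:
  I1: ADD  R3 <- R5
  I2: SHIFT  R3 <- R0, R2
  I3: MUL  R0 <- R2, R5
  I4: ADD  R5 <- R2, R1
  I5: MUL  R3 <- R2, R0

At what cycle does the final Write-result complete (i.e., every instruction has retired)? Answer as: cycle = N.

[I1] 1/2/4/5
[I2] 6/7/8/9  (WAW R3: wait I1 write@5)
[I3] 7/8/14/15
[I4] 8/9/11/12
[I5] 16/17/23/24  (struct: MUL busy until I3 writes@15)

cycle = 24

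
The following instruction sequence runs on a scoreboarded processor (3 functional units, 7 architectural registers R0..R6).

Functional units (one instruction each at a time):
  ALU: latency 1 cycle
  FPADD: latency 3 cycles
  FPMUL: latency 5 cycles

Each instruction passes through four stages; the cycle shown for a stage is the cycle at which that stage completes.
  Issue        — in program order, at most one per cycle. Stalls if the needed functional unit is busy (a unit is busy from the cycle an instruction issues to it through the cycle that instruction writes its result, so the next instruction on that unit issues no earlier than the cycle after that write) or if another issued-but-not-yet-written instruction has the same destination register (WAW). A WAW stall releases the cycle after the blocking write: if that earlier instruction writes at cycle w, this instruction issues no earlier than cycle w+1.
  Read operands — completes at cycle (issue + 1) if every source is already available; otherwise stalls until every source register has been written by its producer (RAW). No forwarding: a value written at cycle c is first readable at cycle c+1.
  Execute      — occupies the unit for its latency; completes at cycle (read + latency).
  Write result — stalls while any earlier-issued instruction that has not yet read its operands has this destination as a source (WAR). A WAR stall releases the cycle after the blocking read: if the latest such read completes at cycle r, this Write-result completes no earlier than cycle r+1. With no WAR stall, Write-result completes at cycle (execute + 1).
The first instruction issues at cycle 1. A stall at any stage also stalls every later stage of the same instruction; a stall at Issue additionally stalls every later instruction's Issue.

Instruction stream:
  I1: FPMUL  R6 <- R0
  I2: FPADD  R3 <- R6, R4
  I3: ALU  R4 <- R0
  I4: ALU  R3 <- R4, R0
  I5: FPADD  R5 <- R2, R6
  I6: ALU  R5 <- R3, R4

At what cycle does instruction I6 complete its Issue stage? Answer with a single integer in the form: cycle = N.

cycle = 21

t=1  I1 issues→FPMUL
t=2  I1 reads | I2 issues→FPADD
t=3  I3 issues→ALU
t=4  I3 reads
t=5  I3 exec-done
t=7  I1 exec-done
t=8  I1 writes R6
t=9  I2 reads
t=10  I3 writes R4
t=12  I2 exec-done
t=13  I2 writes R3
t=14  I4 issues→ALU
t=15  I4 reads | I5 issues→FPADD
t=16  I4 exec-done | I5 reads
t=17  I4 writes R3
t=19  I5 exec-done
t=20  I5 writes R5
t=21  I6 issues→ALU
t=22  I6 reads
t=23  I6 exec-done
t=24  I6 writes R5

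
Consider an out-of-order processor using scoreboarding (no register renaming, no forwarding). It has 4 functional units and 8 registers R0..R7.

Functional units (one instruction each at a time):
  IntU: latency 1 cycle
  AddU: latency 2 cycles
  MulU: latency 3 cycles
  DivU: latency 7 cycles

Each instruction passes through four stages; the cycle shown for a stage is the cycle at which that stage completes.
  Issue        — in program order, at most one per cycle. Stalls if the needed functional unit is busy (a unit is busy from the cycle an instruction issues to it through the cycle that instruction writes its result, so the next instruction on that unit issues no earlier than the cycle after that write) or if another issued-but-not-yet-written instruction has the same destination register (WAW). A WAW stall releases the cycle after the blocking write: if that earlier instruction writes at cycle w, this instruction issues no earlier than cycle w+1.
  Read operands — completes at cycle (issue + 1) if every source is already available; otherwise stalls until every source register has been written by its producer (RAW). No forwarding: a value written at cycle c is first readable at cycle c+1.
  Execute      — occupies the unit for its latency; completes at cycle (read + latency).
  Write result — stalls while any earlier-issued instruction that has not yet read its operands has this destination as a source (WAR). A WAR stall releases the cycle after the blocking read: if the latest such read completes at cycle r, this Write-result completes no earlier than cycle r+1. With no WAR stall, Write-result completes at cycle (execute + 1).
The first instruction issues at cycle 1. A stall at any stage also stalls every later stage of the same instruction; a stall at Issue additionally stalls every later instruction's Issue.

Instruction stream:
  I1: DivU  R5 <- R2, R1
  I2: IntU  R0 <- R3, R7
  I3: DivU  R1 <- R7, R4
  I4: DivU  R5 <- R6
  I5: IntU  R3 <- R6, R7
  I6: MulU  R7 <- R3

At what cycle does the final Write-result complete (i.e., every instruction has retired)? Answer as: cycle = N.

cycle = 30

c1: I1 dispatched to DivU
c2: I1 operands ready · I2 dispatched to IntU
c3: I2 operands ready
c4: I2 complete
c5: R0←I2
c9: I1 complete
c10: R5←I1
c11: I3 dispatched to DivU
c12: I3 operands ready
c19: I3 complete
c20: R1←I3
c21: I4 dispatched to DivU
c22: I4 operands ready · I5 dispatched to IntU
c23: I5 operands ready · I6 dispatched to MulU
c24: I5 complete
c25: R3←I5
c26: I6 operands ready
c29: I4 complete · I6 complete
c30: R5←I4 · R7←I6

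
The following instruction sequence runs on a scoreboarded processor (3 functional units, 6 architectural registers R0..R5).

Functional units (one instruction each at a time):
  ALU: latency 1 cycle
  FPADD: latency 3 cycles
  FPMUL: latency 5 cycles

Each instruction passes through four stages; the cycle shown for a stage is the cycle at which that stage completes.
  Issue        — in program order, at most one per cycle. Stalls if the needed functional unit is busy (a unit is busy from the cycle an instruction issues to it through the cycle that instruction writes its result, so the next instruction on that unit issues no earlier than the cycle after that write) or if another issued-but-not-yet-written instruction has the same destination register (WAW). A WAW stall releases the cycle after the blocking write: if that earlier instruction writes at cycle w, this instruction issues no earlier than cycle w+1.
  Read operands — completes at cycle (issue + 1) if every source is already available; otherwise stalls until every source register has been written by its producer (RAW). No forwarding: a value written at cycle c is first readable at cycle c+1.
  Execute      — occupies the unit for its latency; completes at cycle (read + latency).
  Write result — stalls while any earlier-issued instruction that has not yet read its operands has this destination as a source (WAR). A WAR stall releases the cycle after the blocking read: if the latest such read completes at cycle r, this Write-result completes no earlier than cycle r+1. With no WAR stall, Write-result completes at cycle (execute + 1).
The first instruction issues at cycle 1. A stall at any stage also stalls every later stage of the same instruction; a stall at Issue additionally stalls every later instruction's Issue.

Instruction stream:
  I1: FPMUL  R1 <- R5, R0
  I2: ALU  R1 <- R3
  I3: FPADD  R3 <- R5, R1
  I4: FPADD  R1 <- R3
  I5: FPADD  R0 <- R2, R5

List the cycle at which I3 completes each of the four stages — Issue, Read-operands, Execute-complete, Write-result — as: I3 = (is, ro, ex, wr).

I3 = (10, 13, 16, 17)

[I1] 1/2/7/8
[I2] 9/10/11/12  (WAW R1: wait I1 write@8)
[I3] 10/13/16/17  (RAW R1: wait I2 write@12)
[I4] 18/19/22/23  (struct: FPADD busy until I3 writes@17)
[I5] 24/25/28/29  (struct: FPADD busy until I4 writes@23)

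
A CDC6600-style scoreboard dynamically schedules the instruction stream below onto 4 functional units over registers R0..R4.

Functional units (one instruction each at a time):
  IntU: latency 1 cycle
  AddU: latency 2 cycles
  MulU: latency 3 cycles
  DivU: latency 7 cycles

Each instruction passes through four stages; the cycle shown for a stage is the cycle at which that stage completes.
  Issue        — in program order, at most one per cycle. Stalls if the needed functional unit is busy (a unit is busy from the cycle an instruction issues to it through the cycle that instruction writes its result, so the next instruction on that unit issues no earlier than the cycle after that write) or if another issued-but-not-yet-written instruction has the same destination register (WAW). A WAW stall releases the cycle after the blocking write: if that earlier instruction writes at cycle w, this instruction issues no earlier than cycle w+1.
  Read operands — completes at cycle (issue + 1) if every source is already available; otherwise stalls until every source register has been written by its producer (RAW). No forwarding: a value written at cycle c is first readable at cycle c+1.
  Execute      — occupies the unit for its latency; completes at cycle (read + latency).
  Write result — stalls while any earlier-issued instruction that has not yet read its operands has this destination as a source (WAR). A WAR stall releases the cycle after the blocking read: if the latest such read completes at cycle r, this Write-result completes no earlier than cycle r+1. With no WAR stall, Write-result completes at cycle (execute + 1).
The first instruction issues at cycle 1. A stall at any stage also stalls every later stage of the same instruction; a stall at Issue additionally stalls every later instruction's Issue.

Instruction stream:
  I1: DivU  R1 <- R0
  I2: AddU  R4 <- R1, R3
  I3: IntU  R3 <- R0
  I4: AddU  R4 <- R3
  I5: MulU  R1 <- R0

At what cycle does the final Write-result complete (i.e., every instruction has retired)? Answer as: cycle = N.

cycle = 21

I1 -> (1, 2, 9, 10)
I2 -> (2, 11, 13, 14)  // RAW R1: wait I1 write@10
I3 -> (3, 4, 5, 12)  // WAR R3: wait I2 read@11
I4 -> (15, 16, 18, 19)  // struct: AddU busy until I2 writes@14
I5 -> (16, 17, 20, 21)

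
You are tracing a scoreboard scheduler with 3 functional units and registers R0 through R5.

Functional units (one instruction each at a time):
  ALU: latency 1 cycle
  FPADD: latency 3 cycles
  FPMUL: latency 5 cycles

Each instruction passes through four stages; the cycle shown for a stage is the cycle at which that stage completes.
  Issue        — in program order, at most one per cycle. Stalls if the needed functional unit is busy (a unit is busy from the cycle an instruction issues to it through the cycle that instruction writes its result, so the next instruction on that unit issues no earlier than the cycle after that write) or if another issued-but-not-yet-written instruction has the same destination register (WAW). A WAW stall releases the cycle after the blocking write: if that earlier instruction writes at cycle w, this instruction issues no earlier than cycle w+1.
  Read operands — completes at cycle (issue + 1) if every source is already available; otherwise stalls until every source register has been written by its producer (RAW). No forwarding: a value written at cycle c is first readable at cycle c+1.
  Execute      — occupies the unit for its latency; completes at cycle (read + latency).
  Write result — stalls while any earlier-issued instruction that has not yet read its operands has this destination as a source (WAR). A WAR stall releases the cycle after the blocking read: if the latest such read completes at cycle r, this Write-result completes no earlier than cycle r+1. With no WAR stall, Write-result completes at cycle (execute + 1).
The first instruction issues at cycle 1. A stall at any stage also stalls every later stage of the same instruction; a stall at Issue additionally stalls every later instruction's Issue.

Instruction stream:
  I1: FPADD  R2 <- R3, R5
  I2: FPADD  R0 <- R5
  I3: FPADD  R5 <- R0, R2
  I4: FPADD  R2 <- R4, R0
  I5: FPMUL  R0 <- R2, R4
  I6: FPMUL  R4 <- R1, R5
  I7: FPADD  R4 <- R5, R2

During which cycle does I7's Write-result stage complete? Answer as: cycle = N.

cycle 1: I1 dispatched to FPADD
cycle 2: I1 operands ready
cycle 5: I1 complete
cycle 6: R2←I1
cycle 7: I2 dispatched to FPADD
cycle 8: I2 operands ready
cycle 11: I2 complete
cycle 12: R0←I2
cycle 13: I3 dispatched to FPADD
cycle 14: I3 operands ready
cycle 17: I3 complete
cycle 18: R5←I3
cycle 19: I4 dispatched to FPADD
cycle 20: I4 operands ready | I5 dispatched to FPMUL
cycle 23: I4 complete
cycle 24: R2←I4
cycle 25: I5 operands ready
cycle 30: I5 complete
cycle 31: R0←I5
cycle 32: I6 dispatched to FPMUL
cycle 33: I6 operands ready
cycle 38: I6 complete
cycle 39: R4←I6
cycle 40: I7 dispatched to FPADD
cycle 41: I7 operands ready
cycle 44: I7 complete
cycle 45: R4←I7

cycle = 45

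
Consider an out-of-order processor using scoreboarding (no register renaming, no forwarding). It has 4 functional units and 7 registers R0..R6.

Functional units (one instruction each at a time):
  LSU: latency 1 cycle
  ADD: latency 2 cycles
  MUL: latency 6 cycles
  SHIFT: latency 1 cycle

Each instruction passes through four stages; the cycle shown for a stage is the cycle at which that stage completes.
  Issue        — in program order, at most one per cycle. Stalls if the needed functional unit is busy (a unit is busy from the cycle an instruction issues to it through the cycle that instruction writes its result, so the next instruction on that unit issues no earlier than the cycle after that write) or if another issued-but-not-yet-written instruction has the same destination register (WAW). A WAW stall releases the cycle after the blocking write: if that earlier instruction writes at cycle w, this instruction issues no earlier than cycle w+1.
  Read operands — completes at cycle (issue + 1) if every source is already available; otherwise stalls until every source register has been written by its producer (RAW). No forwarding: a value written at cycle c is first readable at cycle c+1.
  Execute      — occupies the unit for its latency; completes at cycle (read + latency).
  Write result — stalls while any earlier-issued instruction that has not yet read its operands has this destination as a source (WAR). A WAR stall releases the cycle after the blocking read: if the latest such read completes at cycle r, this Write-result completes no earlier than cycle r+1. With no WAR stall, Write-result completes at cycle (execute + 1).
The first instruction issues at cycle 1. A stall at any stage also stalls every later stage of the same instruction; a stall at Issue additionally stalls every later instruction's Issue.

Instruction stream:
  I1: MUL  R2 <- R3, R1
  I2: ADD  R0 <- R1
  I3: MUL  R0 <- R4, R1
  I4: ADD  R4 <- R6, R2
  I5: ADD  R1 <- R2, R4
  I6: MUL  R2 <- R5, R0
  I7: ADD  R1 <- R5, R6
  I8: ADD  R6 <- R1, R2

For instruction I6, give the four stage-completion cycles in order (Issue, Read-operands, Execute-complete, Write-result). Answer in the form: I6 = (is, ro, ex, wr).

I6 = (19, 20, 26, 27)

I1 -> (1, 2, 8, 9)
I2 -> (2, 3, 5, 6)
I3 -> (10, 11, 17, 18)  // struct: MUL busy until I1 writes@9
I4 -> (11, 12, 14, 15)
I5 -> (16, 17, 19, 20)  // struct: ADD busy until I4 writes@15
I6 -> (19, 20, 26, 27)  // struct: MUL busy until I3 writes@18
I7 -> (21, 22, 24, 25)  // struct: ADD busy until I5 writes@20
I8 -> (26, 28, 30, 31)  // struct: ADD busy until I7 writes@25, RAW R2: wait I6 write@27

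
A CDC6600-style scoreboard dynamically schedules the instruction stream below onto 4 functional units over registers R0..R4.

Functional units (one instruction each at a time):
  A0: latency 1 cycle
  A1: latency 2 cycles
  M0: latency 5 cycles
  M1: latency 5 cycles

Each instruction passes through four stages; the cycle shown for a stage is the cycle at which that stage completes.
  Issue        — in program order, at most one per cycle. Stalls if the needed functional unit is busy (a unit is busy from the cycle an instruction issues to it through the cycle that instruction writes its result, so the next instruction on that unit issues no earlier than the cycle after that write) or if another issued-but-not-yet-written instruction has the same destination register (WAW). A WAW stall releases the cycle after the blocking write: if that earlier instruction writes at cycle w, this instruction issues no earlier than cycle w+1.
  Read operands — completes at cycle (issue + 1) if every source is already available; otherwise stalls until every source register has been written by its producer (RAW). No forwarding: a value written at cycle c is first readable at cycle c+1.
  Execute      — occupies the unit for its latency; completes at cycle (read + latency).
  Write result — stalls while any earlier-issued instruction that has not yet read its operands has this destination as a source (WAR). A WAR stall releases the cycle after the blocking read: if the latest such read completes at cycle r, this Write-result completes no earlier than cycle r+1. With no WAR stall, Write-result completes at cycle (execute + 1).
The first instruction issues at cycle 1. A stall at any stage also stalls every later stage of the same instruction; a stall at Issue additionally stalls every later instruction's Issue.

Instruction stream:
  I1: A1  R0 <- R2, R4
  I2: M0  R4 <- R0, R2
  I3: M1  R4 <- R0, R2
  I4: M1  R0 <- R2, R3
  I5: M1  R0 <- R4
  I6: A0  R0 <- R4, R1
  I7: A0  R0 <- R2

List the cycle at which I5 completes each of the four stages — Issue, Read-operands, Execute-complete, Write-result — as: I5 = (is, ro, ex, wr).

[1] issue I1 (A1)
[2] I1 read-ops; issue I2 (M0)
[4] I1 finished on A1
[5] I1→R0
[6] I2 read-ops
[11] I2 finished on M0
[12] I2→R4
[13] issue I3 (M1)
[14] I3 read-ops
[19] I3 finished on M1
[20] I3→R4
[21] issue I4 (M1)
[22] I4 read-ops
[27] I4 finished on M1
[28] I4→R0
[29] issue I5 (M1)
[30] I5 read-ops
[35] I5 finished on M1
[36] I5→R0
[37] issue I6 (A0)
[38] I6 read-ops
[39] I6 finished on A0
[40] I6→R0
[41] issue I7 (A0)
[42] I7 read-ops
[43] I7 finished on A0
[44] I7→R0

I5 = (29, 30, 35, 36)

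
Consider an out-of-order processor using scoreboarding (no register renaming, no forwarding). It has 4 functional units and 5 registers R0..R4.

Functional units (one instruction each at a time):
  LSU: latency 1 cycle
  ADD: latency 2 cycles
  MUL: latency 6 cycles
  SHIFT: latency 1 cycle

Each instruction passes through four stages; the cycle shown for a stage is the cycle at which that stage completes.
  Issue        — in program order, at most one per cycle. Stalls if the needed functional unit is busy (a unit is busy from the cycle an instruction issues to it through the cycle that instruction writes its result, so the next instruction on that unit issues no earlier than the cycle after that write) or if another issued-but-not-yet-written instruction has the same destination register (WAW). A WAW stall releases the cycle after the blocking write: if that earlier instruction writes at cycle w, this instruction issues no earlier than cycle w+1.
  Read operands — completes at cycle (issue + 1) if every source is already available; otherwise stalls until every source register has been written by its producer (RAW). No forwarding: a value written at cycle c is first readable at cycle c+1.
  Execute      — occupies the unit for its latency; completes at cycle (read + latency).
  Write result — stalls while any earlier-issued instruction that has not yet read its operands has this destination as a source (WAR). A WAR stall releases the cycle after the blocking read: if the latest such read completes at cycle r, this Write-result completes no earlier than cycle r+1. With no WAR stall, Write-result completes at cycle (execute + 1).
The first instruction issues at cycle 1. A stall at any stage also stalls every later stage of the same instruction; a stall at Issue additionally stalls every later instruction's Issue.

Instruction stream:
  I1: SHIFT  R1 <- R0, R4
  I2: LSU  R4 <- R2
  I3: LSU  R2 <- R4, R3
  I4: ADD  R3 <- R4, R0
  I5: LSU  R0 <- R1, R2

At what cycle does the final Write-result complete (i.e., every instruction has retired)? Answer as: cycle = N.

cycle = 13

1) issue 1, read 2, done 3, write 4
2) issue 2, read 3, done 4, write 5
3) issue 6, read 7, done 8, write 9  <struct: LSU busy until I2 writes@5>
4) issue 7, read 8, done 10, write 11
5) issue 10, read 11, done 12, write 13  <struct: LSU busy until I3 writes@9>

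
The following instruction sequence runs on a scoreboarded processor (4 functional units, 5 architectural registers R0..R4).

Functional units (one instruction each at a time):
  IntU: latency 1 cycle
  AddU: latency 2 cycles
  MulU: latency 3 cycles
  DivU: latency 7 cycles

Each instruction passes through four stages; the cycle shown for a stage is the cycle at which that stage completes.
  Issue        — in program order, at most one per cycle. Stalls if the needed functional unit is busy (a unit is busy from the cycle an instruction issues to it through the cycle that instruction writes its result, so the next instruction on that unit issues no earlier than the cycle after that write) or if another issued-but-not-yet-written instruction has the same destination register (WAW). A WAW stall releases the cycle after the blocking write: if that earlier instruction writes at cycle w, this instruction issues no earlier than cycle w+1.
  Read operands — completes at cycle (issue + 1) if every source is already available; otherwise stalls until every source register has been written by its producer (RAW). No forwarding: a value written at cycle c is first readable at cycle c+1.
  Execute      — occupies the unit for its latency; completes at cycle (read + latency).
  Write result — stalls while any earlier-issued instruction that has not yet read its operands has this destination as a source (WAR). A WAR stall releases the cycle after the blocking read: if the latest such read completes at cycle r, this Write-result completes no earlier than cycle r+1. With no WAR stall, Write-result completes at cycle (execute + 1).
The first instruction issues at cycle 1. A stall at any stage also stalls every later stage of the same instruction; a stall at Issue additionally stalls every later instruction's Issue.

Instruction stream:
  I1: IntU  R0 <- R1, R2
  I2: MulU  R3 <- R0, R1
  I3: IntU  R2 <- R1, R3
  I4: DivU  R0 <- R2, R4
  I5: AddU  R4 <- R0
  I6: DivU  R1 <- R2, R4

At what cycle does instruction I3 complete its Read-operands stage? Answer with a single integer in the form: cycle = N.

t=1  I1→IntU
t=2  I1 RO; I2→MulU
t=3  I1 EX
t=4  I1 WR R0
t=5  I2 RO; I3→IntU
t=6  I4→DivU
t=7  I5→AddU
t=8  I2 EX
t=9  I2 WR R3
t=10  I3 RO
t=11  I3 EX
t=12  I3 WR R2
t=13  I4 RO
t=20  I4 EX
t=21  I4 WR R0
t=22  I5 RO; I6→DivU
t=24  I5 EX
t=25  I5 WR R4
t=26  I6 RO
t=33  I6 EX
t=34  I6 WR R1

cycle = 10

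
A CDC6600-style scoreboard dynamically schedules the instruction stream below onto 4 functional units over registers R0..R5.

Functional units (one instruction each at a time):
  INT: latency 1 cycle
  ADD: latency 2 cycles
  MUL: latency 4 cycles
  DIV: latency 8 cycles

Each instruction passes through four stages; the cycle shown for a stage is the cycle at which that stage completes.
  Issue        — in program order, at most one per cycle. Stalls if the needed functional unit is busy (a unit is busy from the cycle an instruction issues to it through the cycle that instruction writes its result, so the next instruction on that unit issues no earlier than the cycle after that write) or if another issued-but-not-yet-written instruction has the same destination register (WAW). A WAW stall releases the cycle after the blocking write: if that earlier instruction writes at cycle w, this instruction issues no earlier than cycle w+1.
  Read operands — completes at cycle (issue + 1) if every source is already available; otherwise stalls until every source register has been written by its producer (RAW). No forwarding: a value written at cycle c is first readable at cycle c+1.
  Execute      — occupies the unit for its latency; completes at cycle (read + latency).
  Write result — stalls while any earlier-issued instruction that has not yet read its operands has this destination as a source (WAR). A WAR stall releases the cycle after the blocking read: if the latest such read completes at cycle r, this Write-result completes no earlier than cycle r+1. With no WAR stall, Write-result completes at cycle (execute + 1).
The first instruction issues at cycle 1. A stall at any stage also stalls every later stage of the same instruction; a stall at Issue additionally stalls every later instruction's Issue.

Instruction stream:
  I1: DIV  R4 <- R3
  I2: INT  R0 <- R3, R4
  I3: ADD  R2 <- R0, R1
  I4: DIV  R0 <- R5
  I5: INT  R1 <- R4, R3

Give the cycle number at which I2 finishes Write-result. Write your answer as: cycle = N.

1) issue 1, read 2, done 10, write 11
2) issue 2, read 12, done 13, write 14  <RAW R4: wait I1 write@11>
3) issue 3, read 15, done 17, write 18  <RAW R0: wait I2 write@14>
4) issue 15, read 16, done 24, write 25  <WAW R0: wait I2 write@14>
5) issue 16, read 17, done 18, write 19

cycle = 14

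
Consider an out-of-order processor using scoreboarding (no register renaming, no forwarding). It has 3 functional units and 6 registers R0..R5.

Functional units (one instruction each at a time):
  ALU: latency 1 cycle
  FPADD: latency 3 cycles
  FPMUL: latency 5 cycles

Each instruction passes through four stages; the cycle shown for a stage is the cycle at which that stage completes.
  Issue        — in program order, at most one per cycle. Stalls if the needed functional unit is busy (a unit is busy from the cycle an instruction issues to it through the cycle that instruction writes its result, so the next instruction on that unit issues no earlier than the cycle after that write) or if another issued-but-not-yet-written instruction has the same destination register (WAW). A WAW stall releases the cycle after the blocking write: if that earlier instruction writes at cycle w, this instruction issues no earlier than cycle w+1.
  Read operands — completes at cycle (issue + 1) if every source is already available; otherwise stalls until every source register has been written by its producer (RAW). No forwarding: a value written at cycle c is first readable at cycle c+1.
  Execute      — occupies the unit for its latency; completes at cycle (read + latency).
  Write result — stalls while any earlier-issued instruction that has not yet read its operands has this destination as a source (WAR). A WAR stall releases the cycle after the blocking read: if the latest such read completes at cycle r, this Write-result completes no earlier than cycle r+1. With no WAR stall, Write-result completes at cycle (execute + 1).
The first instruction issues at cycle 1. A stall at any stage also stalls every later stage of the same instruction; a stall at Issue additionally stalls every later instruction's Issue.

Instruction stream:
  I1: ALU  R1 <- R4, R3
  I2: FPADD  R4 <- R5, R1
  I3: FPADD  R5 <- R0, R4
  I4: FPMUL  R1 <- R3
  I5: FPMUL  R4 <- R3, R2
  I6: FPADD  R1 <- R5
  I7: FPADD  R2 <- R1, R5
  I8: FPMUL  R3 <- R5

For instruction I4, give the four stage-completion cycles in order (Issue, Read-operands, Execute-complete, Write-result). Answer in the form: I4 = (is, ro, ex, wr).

I4 = (11, 12, 17, 18)

t=1  I1→ALU
t=2  I1 RO | I2→FPADD
t=3  I1 EX
t=4  I1 WR R1
t=5  I2 RO
t=8  I2 EX
t=9  I2 WR R4
t=10  I3→FPADD
t=11  I3 RO | I4→FPMUL
t=12  I4 RO
t=14  I3 EX
t=15  I3 WR R5
t=17  I4 EX
t=18  I4 WR R1
t=19  I5→FPMUL
t=20  I5 RO | I6→FPADD
t=21  I6 RO
t=24  I6 EX
t=25  I5 EX | I6 WR R1
t=26  I5 WR R4 | I7→FPADD
t=27  I7 RO | I8→FPMUL
t=28  I8 RO
t=30  I7 EX
t=31  I7 WR R2
t=33  I8 EX
t=34  I8 WR R3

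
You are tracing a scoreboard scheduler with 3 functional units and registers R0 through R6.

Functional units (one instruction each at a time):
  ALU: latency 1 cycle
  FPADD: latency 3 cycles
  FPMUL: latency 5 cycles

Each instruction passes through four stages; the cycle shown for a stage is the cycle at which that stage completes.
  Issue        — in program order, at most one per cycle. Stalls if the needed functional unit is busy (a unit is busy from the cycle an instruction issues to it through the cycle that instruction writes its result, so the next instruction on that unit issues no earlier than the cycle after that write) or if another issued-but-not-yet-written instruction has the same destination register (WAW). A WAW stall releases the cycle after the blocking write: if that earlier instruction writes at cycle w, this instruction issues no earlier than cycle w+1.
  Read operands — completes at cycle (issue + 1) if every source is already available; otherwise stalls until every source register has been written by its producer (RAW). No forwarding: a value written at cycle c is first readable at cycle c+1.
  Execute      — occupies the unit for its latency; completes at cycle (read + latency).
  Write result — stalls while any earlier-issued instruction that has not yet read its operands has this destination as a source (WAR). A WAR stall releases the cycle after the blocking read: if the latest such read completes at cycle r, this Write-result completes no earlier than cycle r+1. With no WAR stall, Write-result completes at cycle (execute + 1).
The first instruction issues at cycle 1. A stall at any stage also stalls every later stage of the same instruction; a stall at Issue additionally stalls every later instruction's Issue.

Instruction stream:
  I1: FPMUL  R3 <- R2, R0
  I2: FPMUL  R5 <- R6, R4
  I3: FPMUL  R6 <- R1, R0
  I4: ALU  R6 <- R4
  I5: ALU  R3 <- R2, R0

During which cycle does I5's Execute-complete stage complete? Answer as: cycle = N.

t=1  I1 issues→FPMUL
t=2  I1 reads
t=7  I1 exec-done
t=8  I1 writes R3
t=9  I2 issues→FPMUL
t=10  I2 reads
t=15  I2 exec-done
t=16  I2 writes R5
t=17  I3 issues→FPMUL
t=18  I3 reads
t=23  I3 exec-done
t=24  I3 writes R6
t=25  I4 issues→ALU
t=26  I4 reads
t=27  I4 exec-done
t=28  I4 writes R6
t=29  I5 issues→ALU
t=30  I5 reads
t=31  I5 exec-done
t=32  I5 writes R3

cycle = 31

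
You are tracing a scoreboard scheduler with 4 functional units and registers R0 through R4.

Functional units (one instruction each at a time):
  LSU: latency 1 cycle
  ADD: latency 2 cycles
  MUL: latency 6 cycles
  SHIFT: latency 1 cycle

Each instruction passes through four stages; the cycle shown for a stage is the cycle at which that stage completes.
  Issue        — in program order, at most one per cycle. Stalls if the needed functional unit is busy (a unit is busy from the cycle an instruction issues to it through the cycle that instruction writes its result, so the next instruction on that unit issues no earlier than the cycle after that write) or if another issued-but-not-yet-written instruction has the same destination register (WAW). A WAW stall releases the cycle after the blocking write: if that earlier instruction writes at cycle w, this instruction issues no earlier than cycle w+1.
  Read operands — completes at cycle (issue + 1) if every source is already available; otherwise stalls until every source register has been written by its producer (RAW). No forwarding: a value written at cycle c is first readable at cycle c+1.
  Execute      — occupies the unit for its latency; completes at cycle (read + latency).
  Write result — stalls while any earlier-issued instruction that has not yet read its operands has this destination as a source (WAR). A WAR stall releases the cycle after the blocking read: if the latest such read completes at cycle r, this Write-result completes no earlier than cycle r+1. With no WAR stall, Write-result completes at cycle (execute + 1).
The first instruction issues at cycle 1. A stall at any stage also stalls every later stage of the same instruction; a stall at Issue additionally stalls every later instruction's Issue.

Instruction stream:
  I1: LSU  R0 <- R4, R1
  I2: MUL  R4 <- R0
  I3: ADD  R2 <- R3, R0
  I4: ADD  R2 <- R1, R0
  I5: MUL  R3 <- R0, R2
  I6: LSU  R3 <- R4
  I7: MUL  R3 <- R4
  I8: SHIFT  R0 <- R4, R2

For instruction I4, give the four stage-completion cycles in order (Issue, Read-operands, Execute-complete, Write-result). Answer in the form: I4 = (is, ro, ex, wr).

cycle 1: issue I1 (LSU)
cycle 2: I1 read-ops | issue I2 (MUL)
cycle 3: I1 finished on LSU | issue I3 (ADD)
cycle 4: I1→R0
cycle 5: I2 read-ops | I3 read-ops
cycle 7: I3 finished on ADD
cycle 8: I3→R2
cycle 9: issue I4 (ADD)
cycle 10: I4 read-ops
cycle 11: I2 finished on MUL
cycle 12: I2→R4 | I4 finished on ADD
cycle 13: I4→R2 | issue I5 (MUL)
cycle 14: I5 read-ops
cycle 20: I5 finished on MUL
cycle 21: I5→R3
cycle 22: issue I6 (LSU)
cycle 23: I6 read-ops
cycle 24: I6 finished on LSU
cycle 25: I6→R3
cycle 26: issue I7 (MUL)
cycle 27: I7 read-ops | issue I8 (SHIFT)
cycle 28: I8 read-ops
cycle 29: I8 finished on SHIFT
cycle 30: I8→R0
cycle 33: I7 finished on MUL
cycle 34: I7→R3

I4 = (9, 10, 12, 13)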